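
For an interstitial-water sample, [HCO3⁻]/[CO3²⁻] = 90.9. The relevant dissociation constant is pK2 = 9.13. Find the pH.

From K2 = [H⁺][CO3²⁻]/[HCO3⁻]:  pH = pK2 − log₁₀([HCO3⁻]/[CO3²⁻])
log₁₀(90.9) = +1.959
pH = 9.13 − (+1.959) = 7.17

pH = 7.17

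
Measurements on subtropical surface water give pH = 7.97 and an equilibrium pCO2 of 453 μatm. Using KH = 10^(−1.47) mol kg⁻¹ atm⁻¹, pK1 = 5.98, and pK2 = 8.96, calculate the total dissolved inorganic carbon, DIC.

DIC = 1.67 mmol/kg

[CO2*] = KH · pCO2 = 10^(−1.47) × 453×10^-6 = 1.535×10^-5 mol/kg
α₀ = 1/(1 + K1/[H⁺] + K1K2/[H⁺]²) = 1/(1 + 10^+1.99 + 10^+1.00) = 0.009198
DIC = [CO2*]/α₀ = 1.535×10^-5 / 0.009198 = 1.67 mmol/kg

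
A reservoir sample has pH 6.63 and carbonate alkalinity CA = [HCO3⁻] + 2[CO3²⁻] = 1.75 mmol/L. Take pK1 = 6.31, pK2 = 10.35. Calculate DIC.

CA = [HCO3⁻] + 2[CO3²⁻] = (α₁ + 2α₂)·DIC
At pH 6.63: [H⁺]/K1 = 10^-0.32 = 0.47863, K2/[H⁺] = 10^-3.72 = 0.00019055
α₁ = 1/(1 + 0.47863 + 0.00019055) = 1/1.4788 = 0.6762; α₂ = α₁·K2/[H⁺] = 0.0001289
α₁ + 2α₂ = 0.6765
DIC = CA / (α₁ + 2α₂) = 1.75 / 0.6765 = 2.59 mmol/L

DIC = 2.59 mmol/L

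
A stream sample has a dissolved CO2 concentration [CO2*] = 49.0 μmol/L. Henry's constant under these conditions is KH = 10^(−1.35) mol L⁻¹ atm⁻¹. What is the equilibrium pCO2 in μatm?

pCO2 = 1100 μatm

KH = 10^(−1.35) = 4.467×10^-2 mol L⁻¹ atm⁻¹
pCO2 = [CO2*]/KH = 49.0×10^-6 / 4.467×10^-2 = 1.10×10^-3 atm = 1100 μatm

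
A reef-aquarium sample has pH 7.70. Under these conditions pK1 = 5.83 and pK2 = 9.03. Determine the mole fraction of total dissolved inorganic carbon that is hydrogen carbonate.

α₁ = 1 / (1 + [H⁺]/K1 + K2/[H⁺]) = 1 / (1 + 10^-1.87 + 10^-1.33)
   = 1 / (1 + 0.013490 + 0.046774) = 1/1.0603 = 0.9432

α₁ = 0.943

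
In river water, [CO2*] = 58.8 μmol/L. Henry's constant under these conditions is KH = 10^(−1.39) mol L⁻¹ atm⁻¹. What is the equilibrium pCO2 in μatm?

pCO2 = 1440 μatm

KH = 10^(−1.39) = 4.074×10^-2 mol L⁻¹ atm⁻¹
pCO2 = [CO2*]/KH = 58.8×10^-6 / 4.074×10^-2 = 1.44×10^-3 atm = 1440 μatm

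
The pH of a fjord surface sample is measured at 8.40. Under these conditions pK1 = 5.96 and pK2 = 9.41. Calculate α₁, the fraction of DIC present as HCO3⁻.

α₁ = 1 / (1 + [H⁺]/K1 + K2/[H⁺]) = 1 / (1 + 10^-2.44 + 10^-1.01)
   = 1 / (1 + 0.0036308 + 0.097724) = 1/1.1014 = 0.9080

α₁ = 0.908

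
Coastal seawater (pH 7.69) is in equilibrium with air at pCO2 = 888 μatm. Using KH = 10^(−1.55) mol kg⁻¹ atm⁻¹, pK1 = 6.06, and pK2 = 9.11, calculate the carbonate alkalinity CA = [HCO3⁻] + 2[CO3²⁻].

CA = 1.15 mmol/kg

[CO2*] = KH · pCO2 = 10^(−1.55) × 888×10^-6 = 2.503×10^-5 mol/kg
α₀ = 1/(1 + K1/[H⁺] + K1K2/[H⁺]²) = 1/(1 + 10^+1.63 + 10^+0.21) = 0.02208
DIC = [CO2*]/α₀ = 2.503×10^-5 / 0.02208 = 1.133 mmol/kg
CA = (α₁ + 2α₂)·DIC = (0.9421 + 2×0.03582) × 1.133 = 1.15 mmol/kg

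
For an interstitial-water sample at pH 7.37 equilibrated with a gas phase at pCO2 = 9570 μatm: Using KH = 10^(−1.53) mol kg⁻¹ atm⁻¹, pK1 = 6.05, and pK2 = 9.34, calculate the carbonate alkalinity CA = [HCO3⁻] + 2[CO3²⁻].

CA = 6.03 mmol/kg

[CO2*] = KH · pCO2 = 10^(−1.53) × 9570×10^-6 = 2.824×10^-4 mol/kg
α₀ = 1/(1 + K1/[H⁺] + K1K2/[H⁺]²) = 1/(1 + 10^+1.32 + 10^-0.65) = 0.04521
DIC = [CO2*]/α₀ = 2.824×10^-4 / 0.04521 = 6.246 mmol/kg
CA = (α₁ + 2α₂)·DIC = (0.9447 + 2×0.01012) × 6.246 = 6.03 mmol/kg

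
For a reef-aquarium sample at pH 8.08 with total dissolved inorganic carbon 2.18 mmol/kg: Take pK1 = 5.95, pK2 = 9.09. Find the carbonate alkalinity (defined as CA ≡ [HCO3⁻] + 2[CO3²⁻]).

CA = 2.36 mmol/kg

CA = [HCO3⁻] + 2[CO3²⁻] = (α₁ + 2α₂)·DIC
At pH 8.08: [H⁺]/K1 = 10^-2.13 = 0.0074131, K2/[H⁺] = 10^-1.01 = 0.097724
α₁ = 1/(1 + 0.0074131 + 0.097724) = 1/1.1051 = 0.9049; α₂ = α₁·K2/[H⁺] = 0.08843
α₁ + 2α₂ = 1.0817
CA = 1.0817 × 2.18 = 2.36 mmol/kg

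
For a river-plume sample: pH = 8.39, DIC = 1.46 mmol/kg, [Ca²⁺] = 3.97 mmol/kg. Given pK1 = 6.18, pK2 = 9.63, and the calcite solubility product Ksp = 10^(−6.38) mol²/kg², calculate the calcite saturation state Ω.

α₂ = 1 / (1 + [H⁺]/K2 + [H⁺]²/(K1K2)) = 1 / (1 + 10^+1.24 + 10^-0.97)
   = 1 / (1 + 17.378 + 0.10715) = 1/18.485 = 0.05410
[CO3²⁻] = α₂ × DIC = 0.05410 × 1.46 = 0.07898 mmol/kg
Ksp = 10^(−6.38) = 4.169×10^-7
Ω = [Ca²⁺][CO3²⁻]/Ksp = (3.97×10^-3)(7.898×10^-5) / 4.169×10^-7 = 0.752

Ω = 0.752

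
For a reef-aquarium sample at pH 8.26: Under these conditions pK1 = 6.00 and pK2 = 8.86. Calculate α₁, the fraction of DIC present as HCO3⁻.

α₁ = 0.796

α₁ = 1 / (1 + [H⁺]/K1 + K2/[H⁺]) = 1 / (1 + 10^-2.26 + 10^-0.60)
   = 1 / (1 + 0.0054954 + 0.25119) = 1/1.2567 = 0.7957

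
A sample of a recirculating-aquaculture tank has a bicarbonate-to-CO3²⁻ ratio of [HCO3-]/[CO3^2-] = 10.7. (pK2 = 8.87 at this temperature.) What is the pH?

From K2 = [H⁺][CO3^2-]/[HCO3-]:  pH = pK2 − log₁₀([HCO3-]/[CO3^2-])
log₁₀(10.7) = +1.029
pH = 8.87 − (+1.029) = 7.84

pH = 7.84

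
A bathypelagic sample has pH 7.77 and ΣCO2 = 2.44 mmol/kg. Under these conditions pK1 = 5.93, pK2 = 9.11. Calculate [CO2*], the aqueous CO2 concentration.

[CO2*] = 0.0333 mmol/kg

α₀ = 1 / (1 + K1/[H⁺] + K1K2/[H⁺]²) = 1 / (1 + 10^+1.84 + 10^+0.50)
   = 1 / (1 + 69.183 + 3.1623) = 1/73.345 = 0.01363
[CO2*] = α₀ × DIC = 0.01363 × 2.44 = 0.0333 mmol/kg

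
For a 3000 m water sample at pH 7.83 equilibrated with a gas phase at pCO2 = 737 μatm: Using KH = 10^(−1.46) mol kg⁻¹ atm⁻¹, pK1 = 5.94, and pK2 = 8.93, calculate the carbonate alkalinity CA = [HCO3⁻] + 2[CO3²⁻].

[CO2*] = KH · pCO2 = 10^(−1.46) × 737×10^-6 = 2.555×10^-5 mol/kg
α₀ = 1/(1 + K1/[H⁺] + K1K2/[H⁺]²) = 1/(1 + 10^+1.89 + 10^+0.79) = 0.01179
DIC = [CO2*]/α₀ = 2.555×10^-5 / 0.01179 = 2.167 mmol/kg
CA = (α₁ + 2α₂)·DIC = (0.9155 + 2×0.07272) × 2.167 = 2.30 mmol/kg

CA = 2.30 mmol/kg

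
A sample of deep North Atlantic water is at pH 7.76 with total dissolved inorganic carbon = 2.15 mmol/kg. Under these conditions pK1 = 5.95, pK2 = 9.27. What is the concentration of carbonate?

α₂ = 1 / (1 + [H⁺]/K2 + [H⁺]²/(K1K2)) = 1 / (1 + 10^+1.51 + 10^-0.30)
   = 1 / (1 + 32.359 + 0.50119) = 1/33.861 = 0.02953
[CO3²⁻] = α₂ × DIC = 0.02953 × 2.15 = 0.0635 mmol/kg

[CO3²⁻] = 0.0635 mmol/kg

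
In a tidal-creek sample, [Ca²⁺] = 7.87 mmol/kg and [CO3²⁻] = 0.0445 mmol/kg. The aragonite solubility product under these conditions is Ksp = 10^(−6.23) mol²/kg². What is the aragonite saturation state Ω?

Ksp = 10^(−6.23) = 5.888×10^-7
Ω = [Ca²⁺][CO3²⁻]/Ksp = (7.87×10^-3)(0.0445×10^-3) / 5.888×10^-7 = 0.595

Ω = 0.595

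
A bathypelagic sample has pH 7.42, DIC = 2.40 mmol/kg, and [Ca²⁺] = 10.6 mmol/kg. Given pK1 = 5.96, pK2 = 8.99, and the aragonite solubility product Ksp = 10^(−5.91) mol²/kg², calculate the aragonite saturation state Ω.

α₂ = 1 / (1 + [H⁺]/K2 + [H⁺]²/(K1K2)) = 1 / (1 + 10^+1.57 + 10^+0.11)
   = 1 / (1 + 37.154 + 1.2882) = 1/39.442 = 0.02535
[CO3²⁻] = α₂ × DIC = 0.02535 × 2.40 = 0.06085 mmol/kg
Ksp = 10^(−5.91) = 1.230×10^-6
Ω = [Ca²⁺][CO3²⁻]/Ksp = (10.6×10^-3)(6.085×10^-5) / 1.230×10^-6 = 0.524

Ω = 0.524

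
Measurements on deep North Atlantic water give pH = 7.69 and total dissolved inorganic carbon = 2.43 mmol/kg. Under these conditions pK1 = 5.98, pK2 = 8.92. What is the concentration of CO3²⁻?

α₂ = 1 / (1 + [H⁺]/K2 + [H⁺]²/(K1K2)) = 1 / (1 + 10^+1.23 + 10^-0.48)
   = 1 / (1 + 16.982 + 0.33113) = 1/18.314 = 0.05460
[CO3²⁻] = α₂ × DIC = 0.05460 × 2.43 = 0.133 mmol/kg

[CO3²⁻] = 0.133 mmol/kg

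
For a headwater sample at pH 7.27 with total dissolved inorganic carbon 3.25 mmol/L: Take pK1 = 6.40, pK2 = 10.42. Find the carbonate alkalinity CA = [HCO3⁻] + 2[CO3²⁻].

CA = [HCO3⁻] + 2[CO3²⁻] = (α₁ + 2α₂)·DIC
At pH 7.27: [H⁺]/K1 = 10^-0.87 = 0.13490, K2/[H⁺] = 10^-3.15 = 0.00070795
α₁ = 1/(1 + 0.13490 + 0.00070795) = 1/1.1356 = 0.8806; α₂ = α₁·K2/[H⁺] = 0.0006234
α₁ + 2α₂ = 0.8818
CA = 0.8818 × 3.25 = 2.87 mmol/L

CA = 2.87 mmol/L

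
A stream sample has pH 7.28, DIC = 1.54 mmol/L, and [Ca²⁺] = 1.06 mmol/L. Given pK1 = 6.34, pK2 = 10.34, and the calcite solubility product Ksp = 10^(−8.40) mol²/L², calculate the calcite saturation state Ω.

Ω = 0.320

α₂ = 1 / (1 + [H⁺]/K2 + [H⁺]²/(K1K2)) = 1 / (1 + 10^+3.06 + 10^+2.12)
   = 1 / (1 + 1148.2 + 131.83) = 1/1281.0 = 0.0007807
[CO3²⁻] = α₂ × DIC = 0.0007807 × 1.54 = 0.001202 mmol/L = 1.202 μmol/L
Ksp = 10^(−8.40) = 3.981×10^-9
Ω = [Ca²⁺][CO3²⁻]/Ksp = (1.06×10^-3)(1.202×10^-6) / 3.981×10^-9 = 0.320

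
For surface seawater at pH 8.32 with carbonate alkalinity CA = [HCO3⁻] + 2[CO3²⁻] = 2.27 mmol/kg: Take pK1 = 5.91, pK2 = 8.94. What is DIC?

CA = [HCO3⁻] + 2[CO3²⁻] = (α₁ + 2α₂)·DIC
At pH 8.32: [H⁺]/K1 = 10^-2.41 = 0.0038905, K2/[H⁺] = 10^-0.62 = 0.23988
α₁ = 1/(1 + 0.0038905 + 0.23988) = 1/1.2438 = 0.8040; α₂ = α₁·K2/[H⁺] = 0.1929
α₁ + 2α₂ = 1.1897
DIC = CA / (α₁ + 2α₂) = 2.27 / 1.1897 = 1.91 mmol/kg

DIC = 1.91 mmol/kg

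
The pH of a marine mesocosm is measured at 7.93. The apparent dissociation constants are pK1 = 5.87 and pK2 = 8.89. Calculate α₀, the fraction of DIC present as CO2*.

α₀ = 0.00779

α₀ = 1 / (1 + K1/[H⁺] + K1K2/[H⁺]²) = 1 / (1 + 10^+2.06 + 10^+1.10)
   = 1 / (1 + 114.82 + 12.589) = 1/128.40 = 0.007788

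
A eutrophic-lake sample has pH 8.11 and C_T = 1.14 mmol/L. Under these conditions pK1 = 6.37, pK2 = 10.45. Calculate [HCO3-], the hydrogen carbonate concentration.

[HCO3⁻] = 1.11 mmol/L

α₁ = 1 / (1 + [H⁺]/K1 + K2/[H⁺]) = 1 / (1 + 10^-1.74 + 10^-2.34)
   = 1 / (1 + 0.018197 + 0.0045709) = 1/1.0228 = 0.9777
[HCO3⁻] = α₁ × DIC = 0.9777 × 1.14 = 1.11 mmol/L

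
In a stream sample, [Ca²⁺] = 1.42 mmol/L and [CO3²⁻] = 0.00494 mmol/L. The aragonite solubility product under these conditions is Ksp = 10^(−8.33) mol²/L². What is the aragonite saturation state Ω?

Ksp = 10^(−8.33) = 4.677×10^-9
Ω = [Ca²⁺][CO3²⁻]/Ksp = (1.42×10^-3)(0.00494×10^-3) / 4.677×10^-9 = 1.50

Ω = 1.50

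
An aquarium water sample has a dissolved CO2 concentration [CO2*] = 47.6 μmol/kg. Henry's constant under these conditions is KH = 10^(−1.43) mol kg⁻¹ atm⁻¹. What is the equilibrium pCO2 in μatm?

pCO2 = 1280 μatm

KH = 10^(−1.43) = 3.715×10^-2 mol kg⁻¹ atm⁻¹
pCO2 = [CO2*]/KH = 47.6×10^-6 / 3.715×10^-2 = 1.28×10^-3 atm = 1280 μatm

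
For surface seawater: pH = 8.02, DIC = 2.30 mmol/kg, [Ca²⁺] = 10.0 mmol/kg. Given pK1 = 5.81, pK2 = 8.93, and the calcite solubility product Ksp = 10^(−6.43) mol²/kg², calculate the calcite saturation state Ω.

α₂ = 1 / (1 + [H⁺]/K2 + [H⁺]²/(K1K2)) = 1 / (1 + 10^+0.91 + 10^-1.30)
   = 1 / (1 + 8.1283 + 0.050119) = 1/9.1784 = 0.1090
[CO3²⁻] = α₂ × DIC = 0.1090 × 2.30 = 0.2506 mmol/kg
Ksp = 10^(−6.43) = 3.715×10^-7
Ω = [Ca²⁺][CO3²⁻]/Ksp = (10.0×10^-3)(2.506×10^-4) / 3.715×10^-7 = 6.74

Ω = 6.74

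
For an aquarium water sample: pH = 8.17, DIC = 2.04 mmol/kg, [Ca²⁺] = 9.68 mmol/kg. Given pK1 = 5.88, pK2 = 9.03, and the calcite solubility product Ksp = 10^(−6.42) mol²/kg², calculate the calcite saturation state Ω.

Ω = 6.27

α₂ = 1 / (1 + [H⁺]/K2 + [H⁺]²/(K1K2)) = 1 / (1 + 10^+0.86 + 10^-1.43)
   = 1 / (1 + 7.2444 + 0.037154) = 1/8.2815 = 0.1208
[CO3²⁻] = α₂ × DIC = 0.1208 × 2.04 = 0.2463 mmol/kg
Ksp = 10^(−6.42) = 3.802×10^-7
Ω = [Ca²⁺][CO3²⁻]/Ksp = (9.68×10^-3)(2.463×10^-4) / 3.802×10^-7 = 6.27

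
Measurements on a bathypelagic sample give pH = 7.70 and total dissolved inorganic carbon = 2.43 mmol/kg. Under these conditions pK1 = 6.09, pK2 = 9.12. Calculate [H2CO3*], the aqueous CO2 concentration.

α₀ = 1 / (1 + K1/[H⁺] + K1K2/[H⁺]²) = 1 / (1 + 10^+1.61 + 10^+0.19)
   = 1 / (1 + 40.738 + 1.5488) = 1/43.287 = 0.02310
[CO2*] = α₀ × DIC = 0.02310 × 2.43 = 0.0561 mmol/kg

[CO2*] = 0.0561 mmol/kg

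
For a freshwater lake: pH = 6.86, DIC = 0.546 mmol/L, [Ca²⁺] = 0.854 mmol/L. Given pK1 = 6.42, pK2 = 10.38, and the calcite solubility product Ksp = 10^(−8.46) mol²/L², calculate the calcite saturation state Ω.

Ω = 0.0298

α₂ = 1 / (1 + [H⁺]/K2 + [H⁺]²/(K1K2)) = 1 / (1 + 10^+3.52 + 10^+3.08)
   = 1 / (1 + 3311.3 + 1202.3) = 1/4514.6 = 0.0002215
[CO3²⁻] = α₂ × DIC = 0.0002215 × 0.546 = 0.0001209 mmol/L = 0.1209 μmol/L
Ksp = 10^(−8.46) = 3.467×10^-9
Ω = [Ca²⁺][CO3²⁻]/Ksp = (0.854×10^-3)(1.209×10^-7) / 3.467×10^-9 = 0.0298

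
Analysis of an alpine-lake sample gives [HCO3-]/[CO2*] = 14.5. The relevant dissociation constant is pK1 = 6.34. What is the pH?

From K1 = [H⁺][HCO3-]/[CO2*]:  pH = pK1 + log₁₀([HCO3-]/[CO2*])
log₁₀(14.5) = +1.161
pH = 6.34 + (+1.161) = 7.50

pH = 7.50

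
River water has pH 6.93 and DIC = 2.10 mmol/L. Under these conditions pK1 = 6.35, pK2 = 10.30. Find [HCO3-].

[HCO3⁻] = 1.66 mmol/L

α₁ = 1 / (1 + [H⁺]/K1 + K2/[H⁺]) = 1 / (1 + 10^-0.58 + 10^-3.37)
   = 1 / (1 + 0.26303 + 0.00042658) = 1/1.2635 = 0.7915
[HCO3⁻] = α₁ × DIC = 0.7915 × 2.10 = 1.66 mmol/L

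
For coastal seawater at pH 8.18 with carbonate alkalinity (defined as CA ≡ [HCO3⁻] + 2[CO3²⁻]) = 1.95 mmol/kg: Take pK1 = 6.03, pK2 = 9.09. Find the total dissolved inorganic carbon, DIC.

CA = [HCO3⁻] + 2[CO3²⁻] = (α₁ + 2α₂)·DIC
At pH 8.18: [H⁺]/K1 = 10^-2.15 = 0.0070795, K2/[H⁺] = 10^-0.91 = 0.12303
α₁ = 1/(1 + 0.0070795 + 0.12303) = 1/1.1301 = 0.8849; α₂ = α₁·K2/[H⁺] = 0.1089
α₁ + 2α₂ = 1.1026
DIC = CA / (α₁ + 2α₂) = 1.95 / 1.1026 = 1.77 mmol/kg

DIC = 1.77 mmol/kg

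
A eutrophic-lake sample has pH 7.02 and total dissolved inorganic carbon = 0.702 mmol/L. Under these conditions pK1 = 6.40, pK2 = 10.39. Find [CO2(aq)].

[CO2*] = 0.136 mmol/L

α₀ = 1 / (1 + K1/[H⁺] + K1K2/[H⁺]²) = 1 / (1 + 10^+0.62 + 10^-2.75)
   = 1 / (1 + 4.1687 + 0.0017783) = 1/5.1705 = 0.1934
[CO2*] = α₀ × DIC = 0.1934 × 0.702 = 0.136 mmol/L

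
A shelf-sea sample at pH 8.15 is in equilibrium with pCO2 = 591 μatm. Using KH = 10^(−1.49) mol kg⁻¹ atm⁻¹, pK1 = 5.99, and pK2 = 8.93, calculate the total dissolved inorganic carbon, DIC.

[CO2*] = KH · pCO2 = 10^(−1.49) × 591×10^-6 = 1.912×10^-5 mol/kg
α₀ = 1/(1 + K1/[H⁺] + K1K2/[H⁺]²) = 1/(1 + 10^+2.16 + 10^+1.38) = 0.005899
DIC = [CO2*]/α₀ = 1.912×10^-5 / 0.005899 = 3.24 mmol/kg

DIC = 3.24 mmol/kg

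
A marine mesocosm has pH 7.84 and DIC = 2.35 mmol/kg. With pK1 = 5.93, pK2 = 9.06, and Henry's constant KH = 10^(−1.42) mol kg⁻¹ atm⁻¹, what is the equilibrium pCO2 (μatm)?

α₀ = 1 / (1 + K1/[H⁺] + K1K2/[H⁺]²) = 1 / (1 + 10^+1.91 + 10^+0.69)
   = 1 / (1 + 81.283 + 4.8978) = 1/87.181 = 0.01147
[CO2*] = α₀ × DIC = 0.01147 × 2.35 = 0.02696 mmol/kg
pCO2 = [CO2*]/KH = 2.696×10^-5 / 3.802×10^-2 = 709 μatm

pCO2 = 709 μatm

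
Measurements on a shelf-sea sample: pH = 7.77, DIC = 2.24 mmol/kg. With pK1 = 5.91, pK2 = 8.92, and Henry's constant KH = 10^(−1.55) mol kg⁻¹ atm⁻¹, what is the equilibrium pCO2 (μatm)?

α₀ = 1 / (1 + K1/[H⁺] + K1K2/[H⁺]²) = 1 / (1 + 10^+1.86 + 10^+0.71)
   = 1 / (1 + 72.444 + 5.1286) = 1/78.572 = 0.01273
[CO2*] = α₀ × DIC = 0.01273 × 2.24 = 0.02851 mmol/kg
pCO2 = [CO2*]/KH = 2.851×10^-5 / 2.818×10^-2 = 1010 μatm

pCO2 = 1010 μatm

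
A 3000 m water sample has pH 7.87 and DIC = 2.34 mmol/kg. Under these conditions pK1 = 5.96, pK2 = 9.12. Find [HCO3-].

α₁ = 1 / (1 + [H⁺]/K1 + K2/[H⁺]) = 1 / (1 + 10^-1.91 + 10^-1.25)
   = 1 / (1 + 0.012303 + 0.056234) = 1/1.0685 = 0.9359
[HCO3⁻] = α₁ × DIC = 0.9359 × 2.34 = 2.19 mmol/kg

[HCO3⁻] = 2.19 mmol/kg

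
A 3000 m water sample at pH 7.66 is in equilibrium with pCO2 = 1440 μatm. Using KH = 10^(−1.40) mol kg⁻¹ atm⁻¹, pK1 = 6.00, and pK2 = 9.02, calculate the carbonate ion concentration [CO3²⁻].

[CO2*] = KH · pCO2 = 10^(−1.40) × 1440×10^-6 = 5.733×10^-5 mol/kg
α₀ = 1/(1 + K1/[H⁺] + K1K2/[H⁺]²) = 1/(1 + 10^+1.66 + 10^+0.30) = 0.02053
DIC = [CO2*]/α₀ = 5.733×10^-5 / 0.02053 = 2.792 mmol/kg
[CO3²⁻] = α₂·DIC; α₂ = 0.04097, so [CO3²⁻] = 0.04097 × 2.792 = 0.114 mmol/kg

[CO3²⁻] = 0.114 mmol/kg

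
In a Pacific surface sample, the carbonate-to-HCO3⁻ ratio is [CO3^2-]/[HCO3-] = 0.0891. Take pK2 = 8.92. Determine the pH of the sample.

pH = 7.87

From K2 = [H⁺][CO3^2-]/[HCO3-]:  pH = pK2 + log₁₀([CO3^2-]/[HCO3-])
log₁₀(0.0891) = -1.050
pH = 8.92 + (-1.050) = 7.87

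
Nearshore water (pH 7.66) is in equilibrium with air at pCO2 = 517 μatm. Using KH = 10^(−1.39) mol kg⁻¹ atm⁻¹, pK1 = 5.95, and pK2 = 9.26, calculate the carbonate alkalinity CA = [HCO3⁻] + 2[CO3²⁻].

CA = 1.13 mmol/kg

[CO2*] = KH · pCO2 = 10^(−1.39) × 517×10^-6 = 2.106×10^-5 mol/kg
α₀ = 1/(1 + K1/[H⁺] + K1K2/[H⁺]²) = 1/(1 + 10^+1.71 + 10^+0.11) = 0.01867
DIC = [CO2*]/α₀ = 2.106×10^-5 / 0.01867 = 1.128 mmol/kg
CA = (α₁ + 2α₂)·DIC = (0.9573 + 2×0.02405) × 1.128 = 1.13 mmol/kg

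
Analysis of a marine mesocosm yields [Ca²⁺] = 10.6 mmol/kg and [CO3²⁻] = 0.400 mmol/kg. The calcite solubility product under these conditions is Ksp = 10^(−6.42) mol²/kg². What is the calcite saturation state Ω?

Ksp = 10^(−6.42) = 3.802×10^-7
Ω = [Ca²⁺][CO3²⁻]/Ksp = (10.6×10^-3)(0.400×10^-3) / 3.802×10^-7 = 11.2

Ω = 11.2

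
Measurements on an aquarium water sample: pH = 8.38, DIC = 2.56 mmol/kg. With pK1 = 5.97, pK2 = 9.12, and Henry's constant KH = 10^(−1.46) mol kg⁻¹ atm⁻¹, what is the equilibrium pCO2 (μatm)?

pCO2 = 242 μatm

α₀ = 1 / (1 + K1/[H⁺] + K1K2/[H⁺]²) = 1 / (1 + 10^+2.41 + 10^+1.67)
   = 1 / (1 + 257.04 + 46.774) = 1/304.81 = 0.003281
[CO2*] = α₀ × DIC = 0.003281 × 2.56 = 0.008399 mmol/kg = 8.399 μmol/kg
pCO2 = [CO2*]/KH = 8.399×10^-6 / 3.467×10^-2 = 242 μatm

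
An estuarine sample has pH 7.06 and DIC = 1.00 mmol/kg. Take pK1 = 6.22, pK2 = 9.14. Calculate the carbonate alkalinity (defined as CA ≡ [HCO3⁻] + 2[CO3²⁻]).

CA = [HCO3⁻] + 2[CO3²⁻] = (α₁ + 2α₂)·DIC
At pH 7.06: [H⁺]/K1 = 10^-0.84 = 0.14454, K2/[H⁺] = 10^-2.08 = 0.0083176
α₁ = 1/(1 + 0.14454 + 0.0083176) = 1/1.1529 = 0.8674; α₂ = α₁·K2/[H⁺] = 0.007215
α₁ + 2α₂ = 0.8818
CA = 0.8818 × 1.00 = 0.882 mmol/kg

CA = 0.882 mmol/kg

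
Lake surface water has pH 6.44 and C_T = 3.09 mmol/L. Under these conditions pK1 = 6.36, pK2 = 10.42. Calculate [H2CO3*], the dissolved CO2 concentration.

[CO2*] = 1.40 mmol/L

α₀ = 1 / (1 + K1/[H⁺] + K1K2/[H⁺]²) = 1 / (1 + 10^+0.08 + 10^-3.90)
   = 1 / (1 + 1.2023 + 0.00012589) = 1/2.2024 = 0.4541
[CO2*] = α₀ × DIC = 0.4541 × 3.09 = 1.40 mmol/L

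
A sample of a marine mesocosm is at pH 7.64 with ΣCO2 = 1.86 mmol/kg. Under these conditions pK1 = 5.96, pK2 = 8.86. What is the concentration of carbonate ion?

[CO3²⁻] = 0.104 mmol/kg

α₂ = 1 / (1 + [H⁺]/K2 + [H⁺]²/(K1K2)) = 1 / (1 + 10^+1.22 + 10^-0.46)
   = 1 / (1 + 16.596 + 0.34674) = 1/17.943 = 0.05573
[CO3²⁻] = α₂ × DIC = 0.05573 × 1.86 = 0.104 mmol/kg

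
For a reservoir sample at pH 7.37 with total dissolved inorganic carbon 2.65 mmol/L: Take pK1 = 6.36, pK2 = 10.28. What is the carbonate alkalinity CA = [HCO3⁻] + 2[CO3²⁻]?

CA = 2.42 mmol/L

CA = [HCO3⁻] + 2[CO3²⁻] = (α₁ + 2α₂)·DIC
At pH 7.37: [H⁺]/K1 = 10^-1.01 = 0.097724, K2/[H⁺] = 10^-2.91 = 0.0012303
α₁ = 1/(1 + 0.097724 + 0.0012303) = 1/1.0990 = 0.9100; α₂ = α₁·K2/[H⁺] = 0.001119
α₁ + 2α₂ = 0.9122
CA = 0.9122 × 2.65 = 2.42 mmol/L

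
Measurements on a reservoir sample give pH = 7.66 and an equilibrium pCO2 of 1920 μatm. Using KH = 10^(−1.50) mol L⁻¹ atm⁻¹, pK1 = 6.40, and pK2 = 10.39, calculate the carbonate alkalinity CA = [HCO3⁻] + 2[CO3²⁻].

CA = 1.11 mmol/L

[CO2*] = KH · pCO2 = 10^(−1.50) × 1920×10^-6 = 6.072×10^-5 mol/L
α₀ = 1/(1 + K1/[H⁺] + K1K2/[H⁺]²) = 1/(1 + 10^+1.26 + 10^-1.47) = 0.05200
DIC = [CO2*]/α₀ = 6.072×10^-5 / 0.05200 = 1.168 mmol/L
CA = (α₁ + 2α₂)·DIC = (0.9462 + 2×0.001762) × 1.168 = 1.11 mmol/L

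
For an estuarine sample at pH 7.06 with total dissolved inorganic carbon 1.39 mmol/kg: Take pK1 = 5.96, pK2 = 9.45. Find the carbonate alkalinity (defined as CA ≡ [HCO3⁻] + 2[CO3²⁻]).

CA = [HCO3⁻] + 2[CO3²⁻] = (α₁ + 2α₂)·DIC
At pH 7.06: [H⁺]/K1 = 10^-1.10 = 0.079433, K2/[H⁺] = 10^-2.39 = 0.0040738
α₁ = 1/(1 + 0.079433 + 0.0040738) = 1/1.0835 = 0.9229; α₂ = α₁·K2/[H⁺] = 0.003760
α₁ + 2α₂ = 0.9304
CA = 0.9304 × 1.39 = 1.29 mmol/kg

CA = 1.29 mmol/kg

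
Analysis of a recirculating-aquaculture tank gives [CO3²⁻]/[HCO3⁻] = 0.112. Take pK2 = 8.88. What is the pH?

From K2 = [H⁺][CO3²⁻]/[HCO3⁻]:  pH = pK2 + log₁₀([CO3²⁻]/[HCO3⁻])
log₁₀(0.112) = -0.951
pH = 8.88 + (-0.951) = 7.93

pH = 7.93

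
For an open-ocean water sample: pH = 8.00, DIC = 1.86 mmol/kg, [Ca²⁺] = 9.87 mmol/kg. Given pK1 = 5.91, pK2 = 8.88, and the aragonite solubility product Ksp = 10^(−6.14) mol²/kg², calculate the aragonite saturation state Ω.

Ω = 2.93

α₂ = 1 / (1 + [H⁺]/K2 + [H⁺]²/(K1K2)) = 1 / (1 + 10^+0.88 + 10^-1.21)
   = 1 / (1 + 7.5858 + 0.061660) = 1/8.6474 = 0.1156
[CO3²⁻] = α₂ × DIC = 0.1156 × 1.86 = 0.2151 mmol/kg
Ksp = 10^(−6.14) = 7.244×10^-7
Ω = [Ca²⁺][CO3²⁻]/Ksp = (9.87×10^-3)(2.151×10^-4) / 7.244×10^-7 = 2.93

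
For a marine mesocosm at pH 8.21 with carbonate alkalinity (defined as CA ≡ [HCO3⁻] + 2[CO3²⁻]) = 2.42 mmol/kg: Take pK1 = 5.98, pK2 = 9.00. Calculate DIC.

DIC = 2.13 mmol/kg

CA = [HCO3⁻] + 2[CO3²⁻] = (α₁ + 2α₂)·DIC
At pH 8.21: [H⁺]/K1 = 10^-2.23 = 0.0058884, K2/[H⁺] = 10^-0.79 = 0.16218
α₁ = 1/(1 + 0.0058884 + 0.16218) = 1/1.1681 = 0.8561; α₂ = α₁·K2/[H⁺] = 0.1388
α₁ + 2α₂ = 1.1338
DIC = CA / (α₁ + 2α₂) = 2.42 / 1.1338 = 2.13 mmol/kg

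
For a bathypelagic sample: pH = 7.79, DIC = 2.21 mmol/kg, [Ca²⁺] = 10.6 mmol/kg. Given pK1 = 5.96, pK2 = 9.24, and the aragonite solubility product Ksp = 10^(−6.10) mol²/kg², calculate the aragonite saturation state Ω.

Ω = 0.996

α₂ = 1 / (1 + [H⁺]/K2 + [H⁺]²/(K1K2)) = 1 / (1 + 10^+1.45 + 10^-0.38)
   = 1 / (1 + 28.184 + 0.41687) = 1/29.601 = 0.03378
[CO3²⁻] = α₂ × DIC = 0.03378 × 2.21 = 0.07466 mmol/kg
Ksp = 10^(−6.10) = 7.943×10^-7
Ω = [Ca²⁺][CO3²⁻]/Ksp = (10.6×10^-3)(7.466×10^-5) / 7.943×10^-7 = 0.996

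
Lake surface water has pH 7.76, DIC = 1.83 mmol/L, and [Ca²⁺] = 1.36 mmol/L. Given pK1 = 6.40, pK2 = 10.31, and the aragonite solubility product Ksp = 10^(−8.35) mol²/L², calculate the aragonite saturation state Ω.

Ω = 1.50

α₂ = 1 / (1 + [H⁺]/K2 + [H⁺]²/(K1K2)) = 1 / (1 + 10^+2.55 + 10^+1.19)
   = 1 / (1 + 354.81 + 15.488) = 1/371.30 = 0.002693
[CO3²⁻] = α₂ × DIC = 0.002693 × 1.83 = 0.004929 mmol/L = 4.929 μmol/L
Ksp = 10^(−8.35) = 4.467×10^-9
Ω = [Ca²⁺][CO3²⁻]/Ksp = (1.36×10^-3)(4.929×10^-6) / 4.467×10^-9 = 1.50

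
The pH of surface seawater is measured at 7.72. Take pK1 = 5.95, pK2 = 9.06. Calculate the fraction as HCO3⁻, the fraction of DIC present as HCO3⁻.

α₁ = 0.941

α₁ = 1 / (1 + [H⁺]/K1 + K2/[H⁺]) = 1 / (1 + 10^-1.77 + 10^-1.34)
   = 1 / (1 + 0.016982 + 0.045709) = 1/1.0627 = 0.9410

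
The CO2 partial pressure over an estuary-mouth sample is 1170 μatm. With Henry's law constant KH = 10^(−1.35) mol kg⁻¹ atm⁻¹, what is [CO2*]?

KH = 10^(−1.35) = 4.467×10^-2 mol kg⁻¹ atm⁻¹
[CO2*] = KH · pCO2 = 4.467×10^-2 × 1170×10^-6 atm = 5.23×10^-5 mol/kg

[CO2*] = 52.3 μmol/kg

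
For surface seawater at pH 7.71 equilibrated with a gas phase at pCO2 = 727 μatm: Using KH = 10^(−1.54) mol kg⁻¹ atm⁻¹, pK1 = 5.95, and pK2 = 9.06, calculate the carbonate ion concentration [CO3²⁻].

[CO2*] = KH · pCO2 = 10^(−1.54) × 727×10^-6 = 2.097×10^-5 mol/kg
α₀ = 1/(1 + K1/[H⁺] + K1K2/[H⁺]²) = 1/(1 + 10^+1.76 + 10^+0.41) = 0.01636
DIC = [CO2*]/α₀ = 2.097×10^-5 / 0.01636 = 1.281 mmol/kg
[CO3²⁻] = α₂·DIC; α₂ = 0.04206, so [CO3²⁻] = 0.04206 × 1.281 = 0.0539 mmol/kg

[CO3²⁻] = 0.0539 mmol/kg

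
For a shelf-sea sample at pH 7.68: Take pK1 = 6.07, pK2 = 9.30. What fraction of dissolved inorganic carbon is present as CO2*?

α₀ = 1 / (1 + K1/[H⁺] + K1K2/[H⁺]²) = 1 / (1 + 10^+1.61 + 10^-0.01)
   = 1 / (1 + 40.738 + 0.97724) = 1/42.715 = 0.02341

α₀ = 0.0234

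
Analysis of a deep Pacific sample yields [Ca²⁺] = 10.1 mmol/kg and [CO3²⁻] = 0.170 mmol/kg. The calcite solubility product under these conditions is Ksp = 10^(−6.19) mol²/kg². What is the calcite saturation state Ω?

Ksp = 10^(−6.19) = 6.457×10^-7
Ω = [Ca²⁺][CO3²⁻]/Ksp = (10.1×10^-3)(0.170×10^-3) / 6.457×10^-7 = 2.66

Ω = 2.66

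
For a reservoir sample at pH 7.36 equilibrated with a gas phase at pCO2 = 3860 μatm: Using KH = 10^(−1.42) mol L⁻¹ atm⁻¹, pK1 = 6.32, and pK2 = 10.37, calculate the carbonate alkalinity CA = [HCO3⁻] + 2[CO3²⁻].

[CO2*] = KH · pCO2 = 10^(−1.42) × 3860×10^-6 = 1.468×10^-4 mol/L
α₀ = 1/(1 + K1/[H⁺] + K1K2/[H⁺]²) = 1/(1 + 10^+1.04 + 10^-1.97) = 0.08350
DIC = [CO2*]/α₀ = 1.468×10^-4 / 0.08350 = 1.757 mmol/L
CA = (α₁ + 2α₂)·DIC = (0.9156 + 2×0.0008948) × 1.757 = 1.61 mmol/L

CA = 1.61 mmol/L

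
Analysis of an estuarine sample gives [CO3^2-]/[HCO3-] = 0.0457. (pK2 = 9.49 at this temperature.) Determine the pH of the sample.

pH = 8.15

From K2 = [H⁺][CO3^2-]/[HCO3-]:  pH = pK2 + log₁₀([CO3^2-]/[HCO3-])
log₁₀(0.0457) = -1.340
pH = 9.49 + (-1.340) = 8.15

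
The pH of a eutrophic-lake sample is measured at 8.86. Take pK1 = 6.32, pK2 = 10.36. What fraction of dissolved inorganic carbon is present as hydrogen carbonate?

α₁ = 0.967

α₁ = 1 / (1 + [H⁺]/K1 + K2/[H⁺]) = 1 / (1 + 10^-2.54 + 10^-1.50)
   = 1 / (1 + 0.0028840 + 0.031623) = 1/1.0345 = 0.9666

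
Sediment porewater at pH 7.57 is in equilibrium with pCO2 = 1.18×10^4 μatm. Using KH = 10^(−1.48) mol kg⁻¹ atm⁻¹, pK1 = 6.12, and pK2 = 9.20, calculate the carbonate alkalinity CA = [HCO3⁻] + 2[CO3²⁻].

[CO2*] = KH · pCO2 = 10^(−1.48) × 1.18×10^4×10^-6 = 3.907×10^-4 mol/kg
α₀ = 1/(1 + K1/[H⁺] + K1K2/[H⁺]²) = 1/(1 + 10^+1.45 + 10^-0.18) = 0.03351
DIC = [CO2*]/α₀ = 3.907×10^-4 / 0.03351 = 11.66 mmol/kg
CA = (α₁ + 2α₂)·DIC = (0.9444 + 2×0.02214) × 11.66 = 11.5 mmol/kg

CA = 11.5 mmol/kg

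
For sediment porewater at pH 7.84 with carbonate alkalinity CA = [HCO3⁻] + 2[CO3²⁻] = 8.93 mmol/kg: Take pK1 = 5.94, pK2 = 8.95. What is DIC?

DIC = 8.43 mmol/kg

CA = [HCO3⁻] + 2[CO3²⁻] = (α₁ + 2α₂)·DIC
At pH 7.84: [H⁺]/K1 = 10^-1.90 = 0.012589, K2/[H⁺] = 10^-1.11 = 0.077625
α₁ = 1/(1 + 0.012589 + 0.077625) = 1/1.0902 = 0.9173; α₂ = α₁·K2/[H⁺] = 0.07120
α₁ + 2α₂ = 1.0597
DIC = CA / (α₁ + 2α₂) = 8.93 / 1.0597 = 8.43 mmol/kg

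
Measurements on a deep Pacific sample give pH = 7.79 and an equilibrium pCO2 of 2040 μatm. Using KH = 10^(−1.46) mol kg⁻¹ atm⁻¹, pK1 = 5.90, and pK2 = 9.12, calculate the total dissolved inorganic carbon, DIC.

DIC = 5.82 mmol/kg

[CO2*] = KH · pCO2 = 10^(−1.46) × 2040×10^-6 = 7.073×10^-5 mol/kg
α₀ = 1/(1 + K1/[H⁺] + K1K2/[H⁺]²) = 1/(1 + 10^+1.89 + 10^+0.56) = 0.01216
DIC = [CO2*]/α₀ = 7.073×10^-5 / 0.01216 = 5.82 mmol/kg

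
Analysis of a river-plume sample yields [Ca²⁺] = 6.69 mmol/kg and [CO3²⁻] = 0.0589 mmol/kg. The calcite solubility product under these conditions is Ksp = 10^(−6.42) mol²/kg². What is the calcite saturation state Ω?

Ksp = 10^(−6.42) = 3.802×10^-7
Ω = [Ca²⁺][CO3²⁻]/Ksp = (6.69×10^-3)(0.0589×10^-3) / 3.802×10^-7 = 1.04

Ω = 1.04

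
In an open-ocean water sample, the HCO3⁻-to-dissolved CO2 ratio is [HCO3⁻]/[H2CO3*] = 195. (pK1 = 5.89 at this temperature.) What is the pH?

pH = 8.18

From K1 = [H⁺][HCO3⁻]/[H2CO3*]:  pH = pK1 + log₁₀([HCO3⁻]/[H2CO3*])
log₁₀(195) = +2.290
pH = 5.89 + (+2.290) = 8.18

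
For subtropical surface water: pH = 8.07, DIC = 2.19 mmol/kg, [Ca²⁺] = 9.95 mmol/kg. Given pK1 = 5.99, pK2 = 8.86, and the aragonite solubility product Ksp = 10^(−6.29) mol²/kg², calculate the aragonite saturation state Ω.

Ω = 5.89

α₂ = 1 / (1 + [H⁺]/K2 + [H⁺]²/(K1K2)) = 1 / (1 + 10^+0.79 + 10^-1.29)
   = 1 / (1 + 6.1660 + 0.051286) = 1/7.2172 = 0.1386
[CO3²⁻] = α₂ × DIC = 0.1386 × 2.19 = 0.3034 mmol/kg
Ksp = 10^(−6.29) = 5.129×10^-7
Ω = [Ca²⁺][CO3²⁻]/Ksp = (9.95×10^-3)(3.034×10^-4) / 5.129×10^-7 = 5.89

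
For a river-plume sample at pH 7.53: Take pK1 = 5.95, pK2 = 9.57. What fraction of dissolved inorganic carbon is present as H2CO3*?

α₀ = 1 / (1 + K1/[H⁺] + K1K2/[H⁺]²) = 1 / (1 + 10^+1.58 + 10^-0.46)
   = 1 / (1 + 38.019 + 0.34674) = 1/39.366 = 0.02540

α₀ = 0.0254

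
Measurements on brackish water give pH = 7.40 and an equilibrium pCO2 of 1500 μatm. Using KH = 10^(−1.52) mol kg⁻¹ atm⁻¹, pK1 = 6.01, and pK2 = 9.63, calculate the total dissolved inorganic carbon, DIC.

[CO2*] = KH · pCO2 = 10^(−1.52) × 1500×10^-6 = 4.530×10^-5 mol/kg
α₀ = 1/(1 + K1/[H⁺] + K1K2/[H⁺]²) = 1/(1 + 10^+1.39 + 10^-0.84) = 0.03892
DIC = [CO2*]/α₀ = 4.530×10^-5 / 0.03892 = 1.16 mmol/kg

DIC = 1.16 mmol/kg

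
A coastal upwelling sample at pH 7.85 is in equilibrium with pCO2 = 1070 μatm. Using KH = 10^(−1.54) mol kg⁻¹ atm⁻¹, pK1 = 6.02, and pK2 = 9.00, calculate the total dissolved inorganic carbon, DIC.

[CO2*] = KH · pCO2 = 10^(−1.54) × 1070×10^-6 = 3.086×10^-5 mol/kg
α₀ = 1/(1 + K1/[H⁺] + K1K2/[H⁺]²) = 1/(1 + 10^+1.83 + 10^+0.68) = 0.01362
DIC = [CO2*]/α₀ = 3.086×10^-5 / 0.01362 = 2.26 mmol/kg

DIC = 2.26 mmol/kg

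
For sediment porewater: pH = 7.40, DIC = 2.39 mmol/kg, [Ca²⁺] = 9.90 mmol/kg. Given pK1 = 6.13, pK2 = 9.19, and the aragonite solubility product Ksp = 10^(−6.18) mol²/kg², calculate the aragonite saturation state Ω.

Ω = 0.543

α₂ = 1 / (1 + [H⁺]/K2 + [H⁺]²/(K1K2)) = 1 / (1 + 10^+1.79 + 10^+0.52)
   = 1 / (1 + 61.660 + 3.3113) = 1/65.971 = 0.01516
[CO3²⁻] = α₂ × DIC = 0.01516 × 2.39 = 0.03623 mmol/kg
Ksp = 10^(−6.18) = 6.607×10^-7
Ω = [Ca²⁺][CO3²⁻]/Ksp = (9.90×10^-3)(3.623×10^-5) / 6.607×10^-7 = 0.543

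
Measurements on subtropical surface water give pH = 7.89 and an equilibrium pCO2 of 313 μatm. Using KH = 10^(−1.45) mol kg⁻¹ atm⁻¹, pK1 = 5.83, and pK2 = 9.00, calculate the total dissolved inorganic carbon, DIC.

DIC = 1.39 mmol/kg

[CO2*] = KH · pCO2 = 10^(−1.45) × 313×10^-6 = 1.111×10^-5 mol/kg
α₀ = 1/(1 + K1/[H⁺] + K1K2/[H⁺]²) = 1/(1 + 10^+2.06 + 10^+0.95) = 0.008017
DIC = [CO2*]/α₀ = 1.111×10^-5 / 0.008017 = 1.39 mmol/kg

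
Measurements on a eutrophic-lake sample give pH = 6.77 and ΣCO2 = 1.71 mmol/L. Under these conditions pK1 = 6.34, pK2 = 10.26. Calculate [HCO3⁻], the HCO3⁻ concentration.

α₁ = 1 / (1 + [H⁺]/K1 + K2/[H⁺]) = 1 / (1 + 10^-0.43 + 10^-3.49)
   = 1 / (1 + 0.37154 + 0.00032359) = 1/1.3719 = 0.7289
[HCO3⁻] = α₁ × DIC = 0.7289 × 1.71 = 1.25 mmol/L

[HCO3⁻] = 1.25 mmol/L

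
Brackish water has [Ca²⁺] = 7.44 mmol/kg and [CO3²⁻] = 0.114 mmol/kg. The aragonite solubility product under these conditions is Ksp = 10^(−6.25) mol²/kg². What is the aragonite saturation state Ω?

Ksp = 10^(−6.25) = 5.623×10^-7
Ω = [Ca²⁺][CO3²⁻]/Ksp = (7.44×10^-3)(0.114×10^-3) / 5.623×10^-7 = 1.51

Ω = 1.51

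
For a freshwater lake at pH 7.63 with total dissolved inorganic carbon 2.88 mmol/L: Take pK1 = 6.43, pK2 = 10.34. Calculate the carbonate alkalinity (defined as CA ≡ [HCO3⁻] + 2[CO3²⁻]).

CA = 2.71 mmol/L

CA = [HCO3⁻] + 2[CO3²⁻] = (α₁ + 2α₂)·DIC
At pH 7.63: [H⁺]/K1 = 10^-1.20 = 0.063096, K2/[H⁺] = 10^-2.71 = 0.0019498
α₁ = 1/(1 + 0.063096 + 0.0019498) = 1/1.0650 = 0.9389; α₂ = α₁·K2/[H⁺] = 0.001831
α₁ + 2α₂ = 0.9426
CA = 0.9426 × 2.88 = 2.71 mmol/L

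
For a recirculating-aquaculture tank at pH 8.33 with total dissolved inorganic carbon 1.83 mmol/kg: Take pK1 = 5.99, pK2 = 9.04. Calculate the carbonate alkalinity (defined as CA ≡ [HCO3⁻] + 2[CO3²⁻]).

CA = 2.12 mmol/kg

CA = [HCO3⁻] + 2[CO3²⁻] = (α₁ + 2α₂)·DIC
At pH 8.33: [H⁺]/K1 = 10^-2.34 = 0.0045709, K2/[H⁺] = 10^-0.71 = 0.19498
α₁ = 1/(1 + 0.0045709 + 0.19498) = 1/1.1996 = 0.8336; α₂ = α₁·K2/[H⁺] = 0.1625
α₁ + 2α₂ = 1.1587
CA = 1.1587 × 1.83 = 2.12 mmol/kg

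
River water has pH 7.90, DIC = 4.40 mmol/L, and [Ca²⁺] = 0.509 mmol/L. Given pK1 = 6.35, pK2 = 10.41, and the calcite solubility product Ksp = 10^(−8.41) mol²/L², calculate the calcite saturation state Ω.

α₂ = 1 / (1 + [H⁺]/K2 + [H⁺]²/(K1K2)) = 1 / (1 + 10^+2.51 + 10^+0.96)
   = 1 / (1 + 323.59 + 9.1201) = 1/333.71 = 0.002997
[CO3²⁻] = α₂ × DIC = 0.002997 × 4.40 = 0.01318 mmol/L = 13.18 μmol/L
Ksp = 10^(−8.41) = 3.890×10^-9
Ω = [Ca²⁺][CO3²⁻]/Ksp = (0.509×10^-3)(1.318×10^-5) / 3.890×10^-9 = 1.73

Ω = 1.73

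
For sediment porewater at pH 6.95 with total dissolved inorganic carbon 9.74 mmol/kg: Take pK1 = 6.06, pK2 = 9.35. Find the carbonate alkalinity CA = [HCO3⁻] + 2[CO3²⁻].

CA = [HCO3⁻] + 2[CO3²⁻] = (α₁ + 2α₂)·DIC
At pH 6.95: [H⁺]/K1 = 10^-0.89 = 0.12882, K2/[H⁺] = 10^-2.40 = 0.0039811
α₁ = 1/(1 + 0.12882 + 0.0039811) = 1/1.1328 = 0.8828; α₂ = α₁·K2/[H⁺] = 0.003514
α₁ + 2α₂ = 0.8898
CA = 0.8898 × 9.74 = 8.67 mmol/kg

CA = 8.67 mmol/kg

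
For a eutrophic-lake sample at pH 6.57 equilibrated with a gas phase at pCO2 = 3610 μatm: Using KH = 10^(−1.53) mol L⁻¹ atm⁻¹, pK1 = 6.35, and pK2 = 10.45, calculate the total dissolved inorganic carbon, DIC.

DIC = 0.283 mmol/L

[CO2*] = KH · pCO2 = 10^(−1.53) × 3610×10^-6 = 1.065×10^-4 mol/L
α₀ = 1/(1 + K1/[H⁺] + K1K2/[H⁺]²) = 1/(1 + 10^+0.22 + 10^-3.66) = 0.3760
DIC = [CO2*]/α₀ = 1.065×10^-4 / 0.3760 = 0.283 mmol/L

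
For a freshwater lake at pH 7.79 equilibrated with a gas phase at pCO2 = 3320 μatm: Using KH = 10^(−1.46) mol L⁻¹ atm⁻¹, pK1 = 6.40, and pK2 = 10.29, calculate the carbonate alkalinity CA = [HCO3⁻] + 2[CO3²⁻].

CA = 2.84 mmol/L

[CO2*] = KH · pCO2 = 10^(−1.46) × 3320×10^-6 = 1.151×10^-4 mol/L
α₀ = 1/(1 + K1/[H⁺] + K1K2/[H⁺]²) = 1/(1 + 10^+1.39 + 10^-1.11) = 0.03902
DIC = [CO2*]/α₀ = 1.151×10^-4 / 0.03902 = 2.950 mmol/L
CA = (α₁ + 2α₂)·DIC = (0.9579 + 2×0.003029) × 2.950 = 2.84 mmol/L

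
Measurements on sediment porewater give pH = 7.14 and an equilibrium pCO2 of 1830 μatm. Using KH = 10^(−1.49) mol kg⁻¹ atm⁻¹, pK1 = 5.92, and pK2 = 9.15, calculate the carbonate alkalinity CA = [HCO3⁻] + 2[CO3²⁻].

[CO2*] = KH · pCO2 = 10^(−1.49) × 1830×10^-6 = 5.922×10^-5 mol/kg
α₀ = 1/(1 + K1/[H⁺] + K1K2/[H⁺]²) = 1/(1 + 10^+1.22 + 10^-0.79) = 0.05631
DIC = [CO2*]/α₀ = 5.922×10^-5 / 0.05631 = 1.052 mmol/kg
CA = (α₁ + 2α₂)·DIC = (0.9346 + 2×0.009133) × 1.052 = 1.00 mmol/kg

CA = 1.00 mmol/kg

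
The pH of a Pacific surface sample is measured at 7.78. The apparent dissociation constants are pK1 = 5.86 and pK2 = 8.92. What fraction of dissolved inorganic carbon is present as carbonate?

α₂ = 0.0668

α₂ = 1 / (1 + [H⁺]/K2 + [H⁺]²/(K1K2)) = 1 / (1 + 10^+1.14 + 10^-0.78)
   = 1 / (1 + 13.804 + 0.16596) = 1/14.970 = 0.06680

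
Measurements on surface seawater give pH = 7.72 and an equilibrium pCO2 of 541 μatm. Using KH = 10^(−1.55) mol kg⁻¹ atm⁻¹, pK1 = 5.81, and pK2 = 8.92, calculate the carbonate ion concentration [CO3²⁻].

[CO3²⁻] = 0.0782 mmol/kg

[CO2*] = KH · pCO2 = 10^(−1.55) × 541×10^-6 = 1.525×10^-5 mol/kg
α₀ = 1/(1 + K1/[H⁺] + K1K2/[H⁺]²) = 1/(1 + 10^+1.91 + 10^+0.71) = 0.01144
DIC = [CO2*]/α₀ = 1.525×10^-5 / 0.01144 = 1.333 mmol/kg
[CO3²⁻] = α₂·DIC; α₂ = 0.05867, so [CO3²⁻] = 0.05867 × 1.333 = 0.0782 mmol/kg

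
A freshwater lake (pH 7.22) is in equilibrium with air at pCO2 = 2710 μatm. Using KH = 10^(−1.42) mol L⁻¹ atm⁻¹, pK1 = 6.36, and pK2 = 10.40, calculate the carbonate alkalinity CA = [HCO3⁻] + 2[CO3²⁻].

CA = 0.747 mmol/L

[CO2*] = KH · pCO2 = 10^(−1.42) × 2710×10^-6 = 1.030×10^-4 mol/L
α₀ = 1/(1 + K1/[H⁺] + K1K2/[H⁺]²) = 1/(1 + 10^+0.86 + 10^-2.32) = 0.1212
DIC = [CO2*]/α₀ = 1.030×10^-4 / 0.1212 = 0.8499 mmol/L
CA = (α₁ + 2α₂)·DIC = (0.8782 + 2×0.0005802) × 0.8499 = 0.747 mmol/L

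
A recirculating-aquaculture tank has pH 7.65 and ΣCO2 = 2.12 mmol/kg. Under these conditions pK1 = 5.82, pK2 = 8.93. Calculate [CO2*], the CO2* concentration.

[CO2*] = 0.0294 mmol/kg

α₀ = 1 / (1 + K1/[H⁺] + K1K2/[H⁺]²) = 1 / (1 + 10^+1.83 + 10^+0.55)
   = 1 / (1 + 67.608 + 3.5481) = 1/72.156 = 0.01386
[CO2*] = α₀ × DIC = 0.01386 × 2.12 = 0.0294 mmol/kg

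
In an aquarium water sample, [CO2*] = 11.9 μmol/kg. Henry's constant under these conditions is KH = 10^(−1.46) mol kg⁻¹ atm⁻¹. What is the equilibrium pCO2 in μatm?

KH = 10^(−1.46) = 3.467×10^-2 mol kg⁻¹ atm⁻¹
pCO2 = [CO2*]/KH = 11.9×10^-6 / 3.467×10^-2 = 3.43×10^-4 atm = 343 μatm

pCO2 = 343 μatm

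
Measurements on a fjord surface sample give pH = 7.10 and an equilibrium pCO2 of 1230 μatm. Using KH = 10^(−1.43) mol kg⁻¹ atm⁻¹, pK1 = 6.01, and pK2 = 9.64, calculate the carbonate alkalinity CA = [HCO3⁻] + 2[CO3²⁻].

[CO2*] = KH · pCO2 = 10^(−1.43) × 1230×10^-6 = 4.570×10^-5 mol/kg
α₀ = 1/(1 + K1/[H⁺] + K1K2/[H⁺]²) = 1/(1 + 10^+1.09 + 10^-1.45) = 0.07497
DIC = [CO2*]/α₀ = 4.570×10^-5 / 0.07497 = 0.6095 mmol/kg
CA = (α₁ + 2α₂)·DIC = (0.9224 + 2×0.002660) × 0.6095 = 0.565 mmol/kg

CA = 0.565 mmol/kg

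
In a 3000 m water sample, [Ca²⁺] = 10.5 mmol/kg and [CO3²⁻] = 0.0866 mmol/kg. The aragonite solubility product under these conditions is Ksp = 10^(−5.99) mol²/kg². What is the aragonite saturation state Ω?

Ksp = 10^(−5.99) = 1.023×10^-6
Ω = [Ca²⁺][CO3²⁻]/Ksp = (10.5×10^-3)(0.0866×10^-3) / 1.023×10^-6 = 0.889

Ω = 0.889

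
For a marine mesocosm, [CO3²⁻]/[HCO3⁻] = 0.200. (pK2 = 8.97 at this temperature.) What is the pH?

From K2 = [H⁺][CO3²⁻]/[HCO3⁻]:  pH = pK2 + log₁₀([CO3²⁻]/[HCO3⁻])
log₁₀(0.200) = -0.699
pH = 8.97 + (-0.699) = 8.27

pH = 8.27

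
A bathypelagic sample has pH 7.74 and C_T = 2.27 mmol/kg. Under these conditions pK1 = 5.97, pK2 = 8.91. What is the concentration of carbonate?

[CO3²⁻] = 0.142 mmol/kg

α₂ = 1 / (1 + [H⁺]/K2 + [H⁺]²/(K1K2)) = 1 / (1 + 10^+1.17 + 10^-0.60)
   = 1 / (1 + 14.791 + 0.25119) = 1/16.042 = 0.06234
[CO3²⁻] = α₂ × DIC = 0.06234 × 2.27 = 0.142 mmol/kg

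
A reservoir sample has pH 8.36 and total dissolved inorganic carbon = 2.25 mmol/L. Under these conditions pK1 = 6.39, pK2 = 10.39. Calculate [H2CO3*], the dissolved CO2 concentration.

[CO2*] = 0.0236 mmol/L

α₀ = 1 / (1 + K1/[H⁺] + K1K2/[H⁺]²) = 1 / (1 + 10^+1.97 + 10^-0.06)
   = 1 / (1 + 93.325 + 0.87096) = 1/95.196 = 0.01050
[CO2*] = α₀ × DIC = 0.01050 × 2.25 = 0.0236 mmol/L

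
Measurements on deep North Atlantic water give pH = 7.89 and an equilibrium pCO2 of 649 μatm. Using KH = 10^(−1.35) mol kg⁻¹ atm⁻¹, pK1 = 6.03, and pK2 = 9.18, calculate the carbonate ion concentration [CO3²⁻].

[CO2*] = KH · pCO2 = 10^(−1.35) × 649×10^-6 = 2.899×10^-5 mol/kg
α₀ = 1/(1 + K1/[H⁺] + K1K2/[H⁺]²) = 1/(1 + 10^+1.86 + 10^+0.57) = 0.01296
DIC = [CO2*]/α₀ = 2.899×10^-5 / 0.01296 = 2.237 mmol/kg
[CO3²⁻] = α₂·DIC; α₂ = 0.04815, so [CO3²⁻] = 0.04815 × 2.237 = 0.108 mmol/kg

[CO3²⁻] = 0.108 mmol/kg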